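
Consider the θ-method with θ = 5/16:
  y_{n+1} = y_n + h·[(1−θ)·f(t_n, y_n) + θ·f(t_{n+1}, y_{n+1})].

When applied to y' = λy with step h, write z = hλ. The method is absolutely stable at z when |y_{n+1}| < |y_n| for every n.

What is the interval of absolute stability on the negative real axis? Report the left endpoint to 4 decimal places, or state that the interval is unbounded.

z∈(-5.3333,0).

With y'=λy (z=hλ):
  y_{n+1} = y_n + z·[11/16·y_n + 5/16·y_{n+1}] ⇒ (1 − 5/16z)y_{n+1} = (1 + 11/16z)y_n
  so R(z) = (1 + 11/16z)/(1 − 5/16z).

Boundary: |R(x)|=1, x<0.
x=-0.52: |R|=0.5527
R=−1: 1+11/16x = −1+5/16x ⇒ -3/8x=2 ⇒ x=2/(-3/8)=-5.3333
Confirm numerically:
  x=-4.713: |R|=0.90593 <1
  x=-3.040: |R|=0.55897 <1
  x=-2.732: |R|=0.47377 <1
  x=-2.384: |R|=0.36619 <1
  x=-5.593: |R|=1.03544 >1
  x=-5.366: |R|=1.00458 >1
Interval (-5.3333, 0).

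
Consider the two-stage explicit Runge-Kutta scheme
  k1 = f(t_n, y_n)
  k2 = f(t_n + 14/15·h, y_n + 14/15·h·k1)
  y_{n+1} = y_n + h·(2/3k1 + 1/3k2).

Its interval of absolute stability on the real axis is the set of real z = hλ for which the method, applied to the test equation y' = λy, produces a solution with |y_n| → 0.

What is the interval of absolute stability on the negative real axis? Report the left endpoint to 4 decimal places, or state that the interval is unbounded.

On y'=λy, z=hλ:
  k1=λy_n ⇒ h·k1=z·y_n;  k2=λ(1+14/15z)y_n ⇒ h·k2=z(1+14/15z)y_n
  y_{n+1}/y_n = 1 + 2/3z + 1/3z(1+14/15z) = 1 + z + 14/45z²
  ⇒ R(z) = 1 + z + 14/45z².

Boundary: |R(x)|=1, x<0.
x=-0.69: |R|=0.4581
R=1: x+14/45x²=0 ⇒ x=−45/14=-3.2143; min R=1−1/(4·14/45)=0.1964>−1
Confirm numerically:
  x=-3.181: |R|=0.96706 <1
  x=-2.897: |R|=0.71403 <1
  x=-2.258: |R|=0.32822 <1
  x=-3.713: |R|=1.57609 >1
  x=-3.407: |R|=1.20427 >1
Stable set (-3.2143, 0).

z∈(-3.2143,0).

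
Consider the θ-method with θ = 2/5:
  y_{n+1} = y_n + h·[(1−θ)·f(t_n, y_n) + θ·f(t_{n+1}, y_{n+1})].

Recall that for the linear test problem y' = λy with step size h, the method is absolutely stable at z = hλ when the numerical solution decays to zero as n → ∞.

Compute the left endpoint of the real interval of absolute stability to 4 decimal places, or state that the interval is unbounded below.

On y'=λy, z=hλ:
  y_{n+1} = y_n + z·[3/5·y_n + 2/5·y_{n+1}] ⇒ (1 − 2/5z)y_{n+1} = (1 + 3/5z)y_n
  Hence R(z) = (1 + 3/5z)/(1 − 2/5z).

Need |R(x)|<1, x<0.
x=-1.54: |R|=0.0470
R=−1: 1+3/5x = −1+2/5x ⇒ -1/5x=2 ⇒ x=2/(-1/5)=-10.0000
Confirm numerically:
  x=-9.830: |R|=0.99311 <1
  x=-9.289: |R|=0.96984 <1
  x=-6.225: |R|=0.78367 <1
  x=-10.462: |R|=1.01782 >1
  x=-10.460: |R|=1.01775 >1
So |R|<1 on (-10.0000, 0).

z* = -10.0000.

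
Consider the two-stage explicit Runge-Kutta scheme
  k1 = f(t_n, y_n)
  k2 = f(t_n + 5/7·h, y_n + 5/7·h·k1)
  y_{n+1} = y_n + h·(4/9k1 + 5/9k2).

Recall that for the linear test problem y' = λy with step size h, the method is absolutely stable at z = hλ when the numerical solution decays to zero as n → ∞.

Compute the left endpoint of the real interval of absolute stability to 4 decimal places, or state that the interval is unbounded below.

On y'=λy, z=hλ:
  k1=λy_n ⇒ h·k1=z·y_n;  k2=λ(1+5/7z)y_n ⇒ h·k2=z(1+5/7z)y_n
  y_{n+1}/y_n = 1 + 4/9z + 5/9z(1+5/7z) = 1 + z + 25/63z²
  R(z) = 1 + z + 25/63z².

Solve |R(x)|<1 on ℝ⁻.
x=-0.54: |R|=0.5757
R=1: x+25/63x²=0 ⇒ x=−63/25=-2.5200; min R=1−1/(4·25/63)=0.3700>−1
Confirm numerically:
  x=-2.158: |R|=0.69000 <1
  x=-1.614: |R|=0.41973 <1
  x=-1.138: |R|=0.37591 <1
  x=-2.636: |R|=1.12134 >1
  x=-2.604: |R|=1.08680 >1
  x=-2.597: |R|=1.07935 >1
So |R|<1 on (-2.5200, 0).

z* = -2.5200.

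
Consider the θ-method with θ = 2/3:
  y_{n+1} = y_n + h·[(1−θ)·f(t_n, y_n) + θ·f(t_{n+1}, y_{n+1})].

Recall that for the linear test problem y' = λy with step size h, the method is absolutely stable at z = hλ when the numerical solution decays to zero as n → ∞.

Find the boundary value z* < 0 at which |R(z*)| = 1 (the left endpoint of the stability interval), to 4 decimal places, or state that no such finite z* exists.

unbounded; (−∞, 0).

Set f=λy, z=hλ:
  y_{n+1} = y_n + z·[1/3·y_n + 2/3·y_{n+1}] ⇒ (1 − 2/3z)y_{n+1} = (1 + 1/3z)y_n
  so R(z) = (1 + 1/3z)/(1 − 2/3z).

Need |R(x)|<1, x<0.
x=-1.19: |R|=0.3364
x=-2: |R|=0.1429
x=-10: |R|=0.3043
x=-100: |R|=0.4778
θ=2/3≥1/2 ⇒ |1+1/3x|<|1−2/3x| ∀x<0 ⇒ unbounded interval.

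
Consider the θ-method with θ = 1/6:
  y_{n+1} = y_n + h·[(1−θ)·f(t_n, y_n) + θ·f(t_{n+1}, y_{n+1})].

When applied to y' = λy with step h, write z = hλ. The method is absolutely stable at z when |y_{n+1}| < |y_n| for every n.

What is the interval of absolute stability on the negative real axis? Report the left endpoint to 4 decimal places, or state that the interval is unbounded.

Test eqn y'=λy, z=hλ:
  y_{n+1} = y_n + z·[5/6·y_n + 1/6·y_{n+1}] ⇒ (1 − 1/6z)y_{n+1} = (1 + 5/6z)y_n
  ⇒ R(z) = (1 + 5/6z)/(1 − 1/6z).

Need |R(x)|<1, x<0.
x=-1: |R|=0.1429
R=−1: 1+5/6x = −1+1/6x ⇒ -2/3x=2 ⇒ x=2/(-2/3)=-3.0000
Confirm numerically:
  x=-2.398: |R|=0.71327 <1
  x=-2.300: |R|=0.66265 <1
  x=-2.083: |R|=0.54621 <1
  x=-1.705: |R|=0.32771 <1
  x=-3.265: |R|=1.11441 >1
  x=-3.129: |R|=1.05652 >1
Stable set (-3.0000, 0).

z∈(-3.0000,0).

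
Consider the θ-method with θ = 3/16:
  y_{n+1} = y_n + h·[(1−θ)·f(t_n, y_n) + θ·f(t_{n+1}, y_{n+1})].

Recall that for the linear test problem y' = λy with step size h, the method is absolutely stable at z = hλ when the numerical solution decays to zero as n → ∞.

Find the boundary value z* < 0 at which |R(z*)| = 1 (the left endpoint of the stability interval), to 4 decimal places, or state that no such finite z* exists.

left endpoint -3.2000.

Test eqn y'=λy, z=hλ:
  y_{n+1} = y_n + z·[13/16·y_n + 3/16·y_{n+1}] ⇒ (1 − 3/16z)y_{n+1} = (1 + 13/16z)y_n
  R(z) = (1 + 13/16z)/(1 − 3/16z).

Need |R(x)|<1, x<0.
x=-0.31: |R|=0.7070
R=−1: 1+13/16x = −1+3/16x ⇒ -5/8x=2 ⇒ x=2/(-5/8)=-3.2000
Confirm numerically:
  x=-3.163: |R|=0.98548 <1
  x=-2.949: |R|=0.89898 <1
  x=-2.766: |R|=0.82138 <1
  x=-2.325: |R|=0.61915 <1
  x=-3.668: |R|=1.17331 >1
  x=-3.554: |R|=1.13277 >1
  x=-3.475: |R|=1.10407 >1
Interval (-3.2000, 0).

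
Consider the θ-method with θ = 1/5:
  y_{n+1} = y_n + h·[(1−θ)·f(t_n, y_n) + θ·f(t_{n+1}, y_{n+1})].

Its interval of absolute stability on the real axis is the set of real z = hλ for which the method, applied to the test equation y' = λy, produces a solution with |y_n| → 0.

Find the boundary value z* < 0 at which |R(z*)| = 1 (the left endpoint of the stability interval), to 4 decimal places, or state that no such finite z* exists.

left endpoint -3.3333.

On y'=λy, z=hλ:
  y_{n+1} = y_n + z·[4/5·y_n + 1/5·y_{n+1}] ⇒ (1 − 1/5z)y_{n+1} = (1 + 4/5z)y_n
  Hence R(z) = (1 + 4/5z)/(1 − 1/5z).

Solve |R(x)|<1 on ℝ⁻.
x=-1.01: |R|=0.1597
R=−1: 1+4/5x = −1+1/5x ⇒ -3/5x=2 ⇒ x=2/(-3/5)=-3.3333
Confirm numerically:
  x=-3.104: |R|=0.91510 <1
  x=-2.208: |R|=0.53163 <1
  x=-1.677: |R|=0.25580 <1
  x=-3.875: |R|=1.18310 >1
  x=-3.495: |R|=1.05709 >1
Stable set (-3.3333, 0).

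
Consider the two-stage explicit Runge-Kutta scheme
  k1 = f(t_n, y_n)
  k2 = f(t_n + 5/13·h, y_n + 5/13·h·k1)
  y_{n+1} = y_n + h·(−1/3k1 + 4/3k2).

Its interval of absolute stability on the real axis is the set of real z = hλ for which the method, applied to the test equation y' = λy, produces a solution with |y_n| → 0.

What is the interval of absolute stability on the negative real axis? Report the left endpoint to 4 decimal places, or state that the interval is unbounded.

On y'=λy, z=hλ:
  k1=λy_n ⇒ h·k1=z·y_n;  k2=λ(1+5/13z)y_n ⇒ h·k2=z(1+5/13z)y_n
  y_{n+1}/y_n = 1 − 1/3z + 4/3z(1+5/13z) = 1 + z + 20/39z²
  ⇒ R(z) = 1 + z + 20/39z².

Need |R(x)|<1, x<0.
x=-1.24: |R|=0.5485
R=1: x+20/39x²=0 ⇒ x=−39/20=-1.9500; min R=1−1/(4·20/39)=0.5125>−1
Confirm numerically:
  x=-1.745: |R|=0.81655 <1
  x=-1.416: |R|=0.61223 <1
  x=-1.351: |R|=0.58500 <1
  x=-0.809: |R|=0.52663 <1
  x=-2.539: |R|=1.76691 >1
  x=-2.261: |R|=1.36060 >1
Interval (-1.9500, 0).

z∈(-1.9500,0).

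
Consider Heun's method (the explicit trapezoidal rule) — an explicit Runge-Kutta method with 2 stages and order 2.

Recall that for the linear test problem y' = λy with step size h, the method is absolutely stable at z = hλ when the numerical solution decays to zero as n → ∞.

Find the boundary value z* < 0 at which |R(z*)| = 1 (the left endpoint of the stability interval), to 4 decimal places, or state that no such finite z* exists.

Set f=λy, z=hλ:
  order 2, 2-stage ⇒ R(z)=1+z+z^2/2
  (e.g. R(-1.31)=0.54805, |R|=0.54805)

Boundary: |R(x)|=1, x<0.
x=-1.31: |R|=0.5481
|R(-2.08)|=1.0832 |R(-1.07)|=0.5025 |R(-0.99)|=0.5000
Bisect:
  x_lo=-2.8292 |R|=2.1731  x_hi=-0.1787 |R|=0.8373
  mid=-1.50397 |R|=0.62700 →hi
  mid=-2.16661 |R|=1.18049 →lo
  mid=-1.83529 |R|=0.84886 →hi
  mid=-2.00095 |R|=1.00095 →lo
  mid=-1.91812 |R|=0.92147 →hi
  mid=-1.95953 |R|=0.96035 →hi
  mid=-1.98024 |R|=0.98044 →hi
  mid=-1.99060 |R|=0.99064 →hi
  mid=-1.99577 |R|=0.99578 →hi
  ...
  [-2.00014,-1.99998] ⇒ x*=-2.0000
So |R|<1 on (-2.0000, 0).

left endpoint -2.0000.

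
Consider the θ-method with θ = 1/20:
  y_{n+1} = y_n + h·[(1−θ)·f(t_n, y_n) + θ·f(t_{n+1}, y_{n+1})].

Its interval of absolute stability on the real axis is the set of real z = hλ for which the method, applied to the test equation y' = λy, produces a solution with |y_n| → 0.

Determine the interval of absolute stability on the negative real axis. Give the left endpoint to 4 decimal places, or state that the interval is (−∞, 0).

(-2.2222, 0).

Set f=λy, z=hλ:
  y_{n+1} = y_n + z·[19/20·y_n + 1/20·y_{n+1}] ⇒ (1 − 1/20z)y_{n+1} = (1 + 19/20z)y_n
  so R(z) = (1 + 19/20z)/(1 − 1/20z).

Solve |R(x)|<1 on ℝ⁻.
x=-1.71: |R|=0.5753
R=−1: 1+19/20x = −1+1/20x ⇒ -9/10x=2 ⇒ x=2/(-9/10)=-2.2222
Confirm numerically:
  x=-1.944: |R|=0.77178 <1
  x=-1.760: |R|=0.61765 <1
  x=-1.487: |R|=0.38409 <1
  x=-1.161: |R|=0.09730 <1
  x=-2.701: |R|=1.37963 >1
  x=-2.502: |R|=1.22380 >1
  x=-2.384: |R|=1.13009 >1
So |R|<1 on (-2.2222, 0).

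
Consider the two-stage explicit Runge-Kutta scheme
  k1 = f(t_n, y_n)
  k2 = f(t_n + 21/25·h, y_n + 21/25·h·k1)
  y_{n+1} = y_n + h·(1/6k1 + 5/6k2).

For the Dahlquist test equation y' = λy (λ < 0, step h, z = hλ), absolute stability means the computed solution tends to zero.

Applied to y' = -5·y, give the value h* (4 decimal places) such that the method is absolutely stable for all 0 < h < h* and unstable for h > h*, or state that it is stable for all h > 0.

Test eqn y'=λy, z=hλ:
  k1=λy_n ⇒ h·k1=z·y_n;  k2=λ(1+21/25z)y_n ⇒ h·k2=z(1+21/25z)y_n
  y_{n+1}/y_n = 1 + 1/6z + 5/6z(1+21/25z) = 1 + z + 7/10z²
  so R(z) = 1 + z + 7/10z².

Boundary: |R(x)|=1, x<0.
x=-1.7: |R|=1.3230
R=1: x+7/10x²=0 ⇒ x=−10/7=-1.4286; min R=1−1/(4·7/10)=0.6429>−1
Confirm numerically:
  x=-1.385: |R|=0.95776 <1
  x=-1.294: |R|=0.87811 <1
  x=-1.113: |R|=0.75414 <1
  x=-0.752: |R|=0.64385 <1
  x=-1.731: |R|=1.36645 >1
  x=-1.535: |R|=1.11436 >1
Interval (-1.4286, 0).

(-1.4286,0); λ=-5 ⇒ h* = (10/7)/5 = 0.2857.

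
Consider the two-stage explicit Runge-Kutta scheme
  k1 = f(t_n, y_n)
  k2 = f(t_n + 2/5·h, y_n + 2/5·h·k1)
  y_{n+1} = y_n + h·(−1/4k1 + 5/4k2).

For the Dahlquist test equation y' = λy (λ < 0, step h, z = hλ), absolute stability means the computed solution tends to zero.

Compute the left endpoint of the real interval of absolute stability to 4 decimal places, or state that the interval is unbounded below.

On y'=λy, z=hλ:
  k1=λy_n ⇒ h·k1=z·y_n;  k2=λ(1+2/5z)y_n ⇒ h·k2=z(1+2/5z)y_n
  y_{n+1}/y_n = 1 − 1/4z + 5/4z(1+2/5z) = 1 + z + 1/2z²
  so R(z) = 1 + z + 1/2z².

Solve |R(x)|<1 on ℝ⁻.
x=-0.48: |R|=0.6352
R=1: x+1/2x²=0 ⇒ x=−2=-2.0000; min R=1−1/(4·1/2)=0.5000>−1
Confirm numerically:
  x=-1.912: |R|=0.91587 <1
  x=-1.879: |R|=0.88632 <1
  x=-1.112: |R|=0.50627 <1
  x=-1.020: |R|=0.50020 <1
  x=-2.503: |R|=1.62950 >1
  x=-2.058: |R|=1.05968 >1
  x=-2.036: |R|=1.03665 >1
So |R|<1 on (-2.0000, 0).

left endpoint -2.0000.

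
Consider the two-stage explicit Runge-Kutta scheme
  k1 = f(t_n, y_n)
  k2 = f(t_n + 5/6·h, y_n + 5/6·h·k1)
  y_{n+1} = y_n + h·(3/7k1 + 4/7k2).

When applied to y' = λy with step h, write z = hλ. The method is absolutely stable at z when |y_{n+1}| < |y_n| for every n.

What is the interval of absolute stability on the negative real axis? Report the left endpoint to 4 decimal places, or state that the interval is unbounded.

Test eqn y'=λy, z=hλ:
  k1=λy_n ⇒ h·k1=z·y_n;  k2=λ(1+5/6z)y_n ⇒ h·k2=z(1+5/6z)y_n
  y_{n+1}/y_n = 1 + 3/7z + 4/7z(1+5/6z) = 1 + z + 10/21z²
  Hence R(z) = 1 + z + 10/21z².

Need |R(x)|<1, x<0.
x=-1.63: |R|=0.6352
R=1: x+10/21x²=0 ⇒ x=−21/10=-2.1000; min R=1−1/(4·10/21)=0.4750>−1
Confirm numerically:
  x=-1.902: |R|=0.82067 <1
  x=-1.898: |R|=0.81743 <1
  x=-1.854: |R|=0.78282 <1
  x=-2.243: |R|=1.15274 >1
  x=-2.208: |R|=1.11355 >1
Interval (-2.1000, 0).

z∈(-2.1000,0).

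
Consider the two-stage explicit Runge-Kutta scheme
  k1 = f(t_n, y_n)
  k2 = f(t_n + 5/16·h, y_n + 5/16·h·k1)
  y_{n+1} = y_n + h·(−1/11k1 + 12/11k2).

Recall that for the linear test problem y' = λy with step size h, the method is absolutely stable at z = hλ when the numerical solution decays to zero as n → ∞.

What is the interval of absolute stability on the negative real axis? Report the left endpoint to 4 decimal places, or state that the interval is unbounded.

On y'=λy, z=hλ:
  k1=λy_n ⇒ h·k1=z·y_n;  k2=λ(1+5/16z)y_n ⇒ h·k2=z(1+5/16z)y_n
  y_{n+1}/y_n = 1 − 1/11z + 12/11z(1+5/16z) = 1 + z + 15/44z²
  ⇒ R(z) = 1 + z + 15/44z².

Need |R(x)|<1, x<0.
x=-0.7: |R|=0.4670
R=1: x+15/44x²=0 ⇒ x=−44/15=-2.9333; min R=1−1/(4·15/44)=0.2667>−1
Confirm numerically:
  x=-2.366: |R|=0.54239 <1
  x=-2.239: |R|=0.47002 <1
  x=-1.995: |R|=0.36183 <1
  x=-1.611: |R|=0.27377 <1
  x=-3.410: |R|=1.55412 >1
  x=-3.262: |R|=1.36549 >1
  x=-2.996: |R|=1.06401 >1
Stable set (-2.9333, 0).

z∈(-2.9333,0).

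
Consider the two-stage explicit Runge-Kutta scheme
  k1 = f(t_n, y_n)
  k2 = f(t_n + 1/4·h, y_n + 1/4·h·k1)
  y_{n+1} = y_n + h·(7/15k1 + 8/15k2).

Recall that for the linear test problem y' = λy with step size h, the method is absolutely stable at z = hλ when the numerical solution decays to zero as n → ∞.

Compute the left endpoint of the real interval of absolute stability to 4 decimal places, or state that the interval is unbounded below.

Set f=λy, z=hλ:
  k1=λy_n ⇒ h·k1=z·y_n;  k2=λ(1+1/4z)y_n ⇒ h·k2=z(1+1/4z)y_n
  y_{n+1}/y_n = 1 + 7/15z + 8/15z(1+1/4z) = 1 + z + 2/15z²
  R(z) = 1 + z + 2/15z².

Boundary: |R(x)|=1, x<0.
x=-1.62: |R|=0.2701
R=1: x+2/15x²=0 ⇒ x=−15/2=-7.5000; min R=1−1/(4·2/15)=-0.8750>−1
Confirm numerically:
  x=-5.971: |R|=0.21729 <1
  x=-3.967: |R|=0.86872 <1
  x=-3.221: |R|=0.83769 <1
  x=-8.098: |R|=1.64568 >1
  x=-7.865: |R|=1.38276 >1
  x=-7.672: |R|=1.17594 >1
So |R|<1 on (-7.5000, 0).

z* = -7.5000.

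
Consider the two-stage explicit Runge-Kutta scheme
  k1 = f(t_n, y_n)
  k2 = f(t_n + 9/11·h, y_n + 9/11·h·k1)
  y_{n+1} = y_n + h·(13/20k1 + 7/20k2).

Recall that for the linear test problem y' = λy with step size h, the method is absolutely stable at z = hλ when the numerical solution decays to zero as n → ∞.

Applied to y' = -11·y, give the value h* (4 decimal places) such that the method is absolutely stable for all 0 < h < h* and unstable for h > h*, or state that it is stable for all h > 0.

(-3.4921,0); λ=-11 ⇒ h* = (220/63)/11 = 0.3175.

Set f=λy, z=hλ:
  k1=λy_n ⇒ h·k1=z·y_n;  k2=λ(1+9/11z)y_n ⇒ h·k2=z(1+9/11z)y_n
  y_{n+1}/y_n = 1 + 13/20z + 7/20z(1+9/11z) = 1 + z + 63/220z²
  ⇒ R(z) = 1 + z + 63/220z².

Solve |R(x)|<1 on ℝ⁻.
x=-1.32: |R|=0.1790
R=1: x+63/220x²=0 ⇒ x=−220/63=-3.4921; min R=1−1/(4·63/220)=0.1270>−1
Confirm numerically:
  x=-2.943: |R|=0.53727 <1
  x=-2.762: |R|=0.42257 <1
  x=-2.502: |R|=0.29064 <1
  x=-2.148: |R|=0.17325 <1
  x=-4.075: |R|=1.68025 >1
  x=-3.988: |R|=1.56637 >1
  x=-3.797: |R|=1.33156 >1
Stable set (-3.4921, 0).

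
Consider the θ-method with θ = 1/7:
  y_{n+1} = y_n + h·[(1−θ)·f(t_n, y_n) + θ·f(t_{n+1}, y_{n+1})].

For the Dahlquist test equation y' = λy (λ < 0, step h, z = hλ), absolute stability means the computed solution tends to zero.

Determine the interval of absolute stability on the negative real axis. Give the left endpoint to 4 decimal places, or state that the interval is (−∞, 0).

Test eqn y'=λy, z=hλ:
  y_{n+1} = y_n + z·[6/7·y_n + 1/7·y_{n+1}] ⇒ (1 − 1/7z)y_{n+1} = (1 + 6/7z)y_n
  R(z) = (1 + 6/7z)/(1 − 1/7z).

Need |R(x)|<1, x<0.
x=-1: |R|=0.1250
R=−1: 1+6/7x = −1+1/7x ⇒ -5/7x=2 ⇒ x=2/(-5/7)=-2.8000
Confirm numerically:
  x=-2.735: |R|=0.96662 <1
  x=-2.356: |R|=0.76272 <1
  x=-2.099: |R|=0.61479 <1
  x=-1.365: |R|=0.14226 <1
  x=-3.357: |R|=1.26890 >1
  x=-3.220: |R|=1.20548 >1
  x=-3.029: |R|=1.11417 >1
Interval (-2.8000, 0).

(-2.8000, 0).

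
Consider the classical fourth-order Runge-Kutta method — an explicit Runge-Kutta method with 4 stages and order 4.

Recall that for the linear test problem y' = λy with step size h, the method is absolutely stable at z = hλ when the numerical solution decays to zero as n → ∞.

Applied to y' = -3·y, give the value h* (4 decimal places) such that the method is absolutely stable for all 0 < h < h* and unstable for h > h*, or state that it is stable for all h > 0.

(-2.7853,0); λ=-3 ⇒ h* = 0.9284.

On y'=λy, z=hλ:
  order 4, 4-stage ⇒ R(z)=1+z+z^2/2+z^3/6+z^4/24
  (e.g. R(-1.36)=0.28810, |R|=0.28810)

Solve |R(x)|<1 on ℝ⁻.
x=-1.36: |R|=0.2881
|R(-2.24)|=0.4446 |R(-1.53)|=0.2718 |R(-0.97)|=0.3852
Bisect:
  x_lo=-3.6692 |R|=3.3816  x_hi=-0.2189 |R|=0.8034
  mid=-1.94405 |R|=0.31622 →hi
  mid=-2.80665 |R|=1.03268 →lo
  mid=-2.37535 |R|=0.53854 →hi
  mid=-2.59100 |R|=0.74446 →hi
  mid=-2.69882 |R|=0.87727 →hi
  mid=-2.75274 |R|=0.95201 →hi
  mid=-2.77969 |R|=0.99159 →hi
  mid=-2.79317 |R|=1.01194 →lo
  mid=-2.78643 |R|=1.00172 →lo
  mid=-2.78306 |R|=0.99664 →hi
  ...
  [-2.78538,-2.78517] ⇒ x*=-2.7853
So |R|<1 on (-2.7853, 0).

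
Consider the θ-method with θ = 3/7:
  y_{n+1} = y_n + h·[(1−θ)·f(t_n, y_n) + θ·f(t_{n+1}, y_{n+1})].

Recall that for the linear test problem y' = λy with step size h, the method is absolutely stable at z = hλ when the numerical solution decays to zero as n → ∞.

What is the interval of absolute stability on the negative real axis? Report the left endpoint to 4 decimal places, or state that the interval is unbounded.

z∈(-14.0000,0).

On y'=λy, z=hλ:
  y_{n+1} = y_n + z·[4/7·y_n + 3/7·y_{n+1}] ⇒ (1 − 3/7z)y_{n+1} = (1 + 4/7z)y_n
  ⇒ R(z) = (1 + 4/7z)/(1 − 3/7z).

Boundary: |R(x)|=1, x<0.
x=-1.26: |R|=0.1818
R=−1: 1+4/7x = −1+3/7x ⇒ -1/7x=2 ⇒ x=2/(-1/7)=-14.0000
Confirm numerically:
  x=-12.532: |R|=0.96708 <1
  x=-10.914: |R|=0.92235 <1
  x=-5.832: |R|=0.66656 <1
  x=-14.422: |R|=1.00840 >1
  x=-14.236: |R|=1.00475 >1
  x=-14.150: |R|=1.00303 >1
Stable set (-14.0000, 0).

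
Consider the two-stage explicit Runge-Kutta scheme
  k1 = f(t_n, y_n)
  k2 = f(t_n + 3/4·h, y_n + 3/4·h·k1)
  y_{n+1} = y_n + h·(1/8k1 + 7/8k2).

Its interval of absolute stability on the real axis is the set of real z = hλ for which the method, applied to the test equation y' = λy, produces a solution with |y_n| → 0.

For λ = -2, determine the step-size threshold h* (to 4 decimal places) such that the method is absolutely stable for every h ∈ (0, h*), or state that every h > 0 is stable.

(-1.5238,0); λ=-2 ⇒ h* = (32/21)/2 = 0.7619.

With y'=λy (z=hλ):
  k1=λy_n ⇒ h·k1=z·y_n;  k2=λ(1+3/4z)y_n ⇒ h·k2=z(1+3/4z)y_n
  y_{n+1}/y_n = 1 + 1/8z + 7/8z(1+3/4z) = 1 + z + 21/32z²
  ⇒ R(z) = 1 + z + 21/32z².

Need |R(x)|<1, x<0.
x=-1.36: |R|=0.8538
R=1: x+21/32x²=0 ⇒ x=−32/21=-1.5238; min R=1−1/(4·21/32)=0.6190>−1
Confirm numerically:
  x=-1.425: |R|=0.90760 <1
  x=-1.387: |R|=0.87547 <1
  x=-1.362: |R|=0.85537 <1
  x=-0.738: |R|=0.61942 <1
  x=-2.026: |R|=1.66769 >1
  x=-1.851: |R|=1.39744 >1
  x=-1.562: |R|=1.03915 >1
Stable set (-1.5238, 0).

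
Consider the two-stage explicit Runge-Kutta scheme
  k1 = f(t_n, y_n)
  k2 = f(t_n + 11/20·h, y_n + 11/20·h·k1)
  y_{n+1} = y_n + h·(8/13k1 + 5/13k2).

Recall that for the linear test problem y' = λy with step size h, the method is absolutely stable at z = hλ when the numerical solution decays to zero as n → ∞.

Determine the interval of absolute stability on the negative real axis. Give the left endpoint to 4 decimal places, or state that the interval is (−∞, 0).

Set f=λy, z=hλ:
  k1=λy_n ⇒ h·k1=z·y_n;  k2=λ(1+11/20z)y_n ⇒ h·k2=z(1+11/20z)y_n
  y_{n+1}/y_n = 1 + 8/13z + 5/13z(1+11/20z) = 1 + z + 11/52z²
  R(z) = 1 + z + 11/52z².

Boundary: |R(x)|=1, x<0.
x=-0.6: |R|=0.4762
R=1: x+11/52x²=0 ⇒ x=−52/11=-4.7273; min R=1−1/(4·11/52)=-0.1818>−1
Confirm numerically:
  x=-4.356: |R|=0.65789 <1
  x=-4.291: |R|=0.60399 <1
  x=-4.153: |R|=0.49549 <1
  x=-2.632: |R|=0.16658 <1
  x=-5.227: |R|=1.55255 >1
  x=-5.109: |R|=1.41255 >1
  x=-4.933: |R|=1.21468 >1
Interval (-4.7273, 0).

(-4.7273, 0).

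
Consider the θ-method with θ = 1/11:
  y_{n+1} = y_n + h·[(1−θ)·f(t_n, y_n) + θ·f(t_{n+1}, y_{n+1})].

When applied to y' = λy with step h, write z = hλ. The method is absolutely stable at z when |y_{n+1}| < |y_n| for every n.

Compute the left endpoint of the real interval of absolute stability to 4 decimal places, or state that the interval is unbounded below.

On y'=λy, z=hλ:
  y_{n+1} = y_n + z·[10/11·y_n + 1/11·y_{n+1}] ⇒ (1 − 1/11z)y_{n+1} = (1 + 10/11z)y_n
  Hence R(z) = (1 + 10/11z)/(1 − 1/11z).

Find x<0 with |R(x)|<1.
x=-1.74: |R|=0.5024
R=−1: 1+10/11x = −1+1/11x ⇒ -9/11x=2 ⇒ x=2/(-9/11)=-2.4444
Confirm numerically:
  x=-1.865: |R|=0.59464 <1
  x=-1.617: |R|=0.40976 <1
  x=-1.511: |R|=0.32851 <1
  x=-2.982: |R|=1.34602 >1
  x=-2.863: |R|=1.27173 >1
  x=-2.466: |R|=1.01441 >1
Stable set (-2.4444, 0).

left endpoint -2.4444.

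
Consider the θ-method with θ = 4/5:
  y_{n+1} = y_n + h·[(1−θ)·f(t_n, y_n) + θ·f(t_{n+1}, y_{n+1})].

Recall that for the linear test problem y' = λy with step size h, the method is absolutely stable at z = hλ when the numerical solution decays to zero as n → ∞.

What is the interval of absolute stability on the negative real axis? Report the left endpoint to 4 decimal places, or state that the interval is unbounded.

(−∞, 0) — no finite endpoint.

With y'=λy (z=hλ):
  y_{n+1} = y_n + z·[1/5·y_n + 4/5·y_{n+1}] ⇒ (1 − 4/5z)y_{n+1} = (1 + 1/5z)y_n
  ⇒ R(z) = (1 + 1/5z)/(1 − 4/5z).

Find x<0 with |R(x)|<1.
x=-1.41: |R|=0.3374
x=-2: |R|=0.2308
x=-10: |R|=0.1111
x=-100: |R|=0.2346
θ=4/5≥1/2 ⇒ |1+1/5x|<|1−4/5x| ∀x<0 ⇒ interval (−∞,0).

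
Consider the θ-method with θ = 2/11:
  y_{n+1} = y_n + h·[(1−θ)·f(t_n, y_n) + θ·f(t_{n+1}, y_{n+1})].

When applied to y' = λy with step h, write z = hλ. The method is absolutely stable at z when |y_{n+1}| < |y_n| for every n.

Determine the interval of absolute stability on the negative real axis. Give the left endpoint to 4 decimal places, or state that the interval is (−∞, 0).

Test eqn y'=λy, z=hλ:
  y_{n+1} = y_n + z·[9/11·y_n + 2/11·y_{n+1}] ⇒ (1 − 2/11z)y_{n+1} = (1 + 9/11z)y_n
  ⇒ R(z) = (1 + 9/11z)/(1 − 2/11z).

Boundary: |R(x)|=1, x<0.
x=-1.11: |R|=0.0764
R=−1: 1+9/11x = −1+2/11x ⇒ -7/11x=2 ⇒ x=2/(-7/11)=-3.1429
Confirm numerically:
  x=-2.790: |R|=0.85103 <1
  x=-2.452: |R|=0.69593 <1
  x=-1.998: |R|=0.46559 <1
  x=-1.900: |R|=0.41216 <1
  x=-3.682: |R|=1.20551 >1
  x=-3.660: |R|=1.19760 >1
  x=-3.281: |R|=1.05506 >1
Stable set (-3.1429, 0).

(-3.1429, 0).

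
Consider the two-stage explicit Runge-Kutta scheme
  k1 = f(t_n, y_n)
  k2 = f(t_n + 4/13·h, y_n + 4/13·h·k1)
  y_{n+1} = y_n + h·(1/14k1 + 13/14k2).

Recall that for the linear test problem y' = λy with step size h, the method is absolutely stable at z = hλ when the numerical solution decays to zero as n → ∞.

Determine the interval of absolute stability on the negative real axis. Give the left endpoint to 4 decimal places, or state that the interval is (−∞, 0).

With y'=λy (z=hλ):
  k1=λy_n ⇒ h·k1=z·y_n;  k2=λ(1+4/13z)y_n ⇒ h·k2=z(1+4/13z)y_n
  y_{n+1}/y_n = 1 + 1/14z + 13/14z(1+4/13z) = 1 + z + 2/7z²
  Hence R(z) = 1 + z + 2/7z².

Boundary: |R(x)|=1, x<0.
x=-1.68: |R|=0.1264
R=1: x+2/7x²=0 ⇒ x=−7/2=-3.5000; min R=1−1/(4·2/7)=0.1250>−1
Confirm numerically:
  x=-3.342: |R|=0.84913 <1
  x=-2.495: |R|=0.28358 <1
  x=-2.382: |R|=0.23912 <1
  x=-3.752: |R|=1.27014 >1
  x=-3.557: |R|=1.05793 >1
Stable set (-3.5000, 0).

(-3.5000, 0).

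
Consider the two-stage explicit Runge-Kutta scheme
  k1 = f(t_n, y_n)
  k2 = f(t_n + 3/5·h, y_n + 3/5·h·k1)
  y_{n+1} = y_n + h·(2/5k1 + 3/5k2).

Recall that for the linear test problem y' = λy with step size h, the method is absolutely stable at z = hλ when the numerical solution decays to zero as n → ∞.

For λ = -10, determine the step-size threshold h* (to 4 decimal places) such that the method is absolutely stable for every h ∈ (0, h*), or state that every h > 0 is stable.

(-2.7778,0); λ=-10 ⇒ h* = (25/9)/10 = 0.2778.

With y'=λy (z=hλ):
  k1=λy_n ⇒ h·k1=z·y_n;  k2=λ(1+3/5z)y_n ⇒ h·k2=z(1+3/5z)y_n
  y_{n+1}/y_n = 1 + 2/5z + 3/5z(1+3/5z) = 1 + z + 9/25z²
  so R(z) = 1 + z + 9/25z².

Boundary: |R(x)|=1, x<0.
x=-1.45: |R|=0.3069
R=1: x+9/25x²=0 ⇒ x=−25/9=-2.7778; min R=1−1/(4·9/25)=0.3056>−1
Confirm numerically:
  x=-1.958: |R|=0.42216 <1
  x=-1.212: |R|=0.31682 <1
  x=-1.146: |R|=0.32679 <1
  x=-3.152: |R|=1.42464 >1
  x=-2.897: |R|=1.12434 >1
Stable set (-2.7778, 0).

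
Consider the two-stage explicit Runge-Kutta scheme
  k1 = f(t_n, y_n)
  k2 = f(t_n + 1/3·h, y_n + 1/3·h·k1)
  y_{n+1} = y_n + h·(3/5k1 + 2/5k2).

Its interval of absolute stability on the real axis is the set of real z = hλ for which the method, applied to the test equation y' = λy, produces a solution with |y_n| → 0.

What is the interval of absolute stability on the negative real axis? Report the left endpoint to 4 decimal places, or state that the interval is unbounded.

(-7.5000, 0).

Set f=λy, z=hλ:
  k1=λy_n ⇒ h·k1=z·y_n;  k2=λ(1+1/3z)y_n ⇒ h·k2=z(1+1/3z)y_n
  y_{n+1}/y_n = 1 + 3/5z + 2/5z(1+1/3z) = 1 + z + 2/15z²
  so R(z) = 1 + z + 2/15z².

Solve |R(x)|<1 on ℝ⁻.
x=-1.41: |R|=0.1449
R=1: x+2/15x²=0 ⇒ x=−15/2=-7.5000; min R=1−1/(4·2/15)=-0.8750>−1
Confirm numerically:
  x=-4.441: |R|=0.81134 <1
  x=-4.014: |R|=0.86571 <1
  x=-3.600: |R|=0.87200 <1
  x=-8.039: |R|=1.57774 >1
  x=-7.669: |R|=1.17281 >1
So |R|<1 on (-7.5000, 0).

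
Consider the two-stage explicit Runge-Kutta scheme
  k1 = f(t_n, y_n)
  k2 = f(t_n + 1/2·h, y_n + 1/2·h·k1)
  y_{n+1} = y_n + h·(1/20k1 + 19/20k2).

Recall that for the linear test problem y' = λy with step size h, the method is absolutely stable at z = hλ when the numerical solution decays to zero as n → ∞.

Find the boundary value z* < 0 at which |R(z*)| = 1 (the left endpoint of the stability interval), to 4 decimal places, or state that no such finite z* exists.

Test eqn y'=λy, z=hλ:
  k1=λy_n ⇒ h·k1=z·y_n;  k2=λ(1+1/2z)y_n ⇒ h·k2=z(1+1/2z)y_n
  y_{n+1}/y_n = 1 + 1/20z + 19/20z(1+1/2z) = 1 + z + 19/40z²
  ⇒ R(z) = 1 + z + 19/40z².

Find x<0 with |R(x)|<1.
x=-0.9: |R|=0.4848
R=1: x+19/40x²=0 ⇒ x=−40/19=-2.1053; min R=1−1/(4·19/40)=0.4737>−1
Confirm numerically:
  x=-1.975: |R|=0.87780 <1
  x=-1.425: |R|=0.53955 <1
  x=-1.256: |R|=0.49333 <1
  x=-0.852: |R|=0.49280 <1
  x=-2.413: |R|=1.35272 >1
  x=-2.207: |R|=1.10665 >1
  x=-2.200: |R|=1.09900 >1
Interval (-2.1053, 0).

left endpoint -2.1053.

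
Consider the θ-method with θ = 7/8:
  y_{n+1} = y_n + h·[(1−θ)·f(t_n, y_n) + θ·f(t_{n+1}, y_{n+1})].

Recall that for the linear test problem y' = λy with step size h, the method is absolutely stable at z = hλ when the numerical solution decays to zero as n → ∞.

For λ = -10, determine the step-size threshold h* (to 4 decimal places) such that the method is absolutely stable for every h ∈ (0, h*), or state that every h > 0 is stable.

Set f=λy, z=hλ:
  y_{n+1} = y_n + z·[1/8·y_n + 7/8·y_{n+1}] ⇒ (1 − 7/8z)y_{n+1} = (1 + 1/8z)y_n
  so R(z) = (1 + 1/8z)/(1 − 7/8z).

Solve |R(x)|<1 on ℝ⁻.
x=-0.53: |R|=0.6379
x=-2: |R|=0.2727
x=-10: |R|=0.0256
x=-100: |R|=0.1299
θ=7/8≥1/2 ⇒ |1+1/8x|<|1−7/8x| ∀x<0 ⇒ interval (−∞,0).

unbounded; (−∞, 0). Any h>0 works for λ=-10.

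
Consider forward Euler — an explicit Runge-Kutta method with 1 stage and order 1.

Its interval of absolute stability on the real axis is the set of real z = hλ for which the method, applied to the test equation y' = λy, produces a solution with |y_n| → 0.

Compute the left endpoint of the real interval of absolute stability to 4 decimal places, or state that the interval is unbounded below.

left endpoint -2.0000.

Set f=λy, z=hλ:
  order 1, 1-stage ⇒ R(z)=1+z
  (e.g. R(-0.74)=0.26000, |R|=0.26000)

Solve |R(x)|<1 on ℝ⁻.
x=-0.74: |R|=0.2600
|R(-1.6)|=0.6000 |R(-1.42)|=0.4200 |R(-0.63)|=0.3700
Bisect:
  x_lo=-2.6136 |R|=1.6136  x_hi=-0.0749 |R|=0.9251
  mid=-1.34426 |R|=0.34426 →hi
  mid=-1.97894 |R|=0.97894 →hi
  mid=-2.29628 |R|=1.29628 →lo
  mid=-2.13761 |R|=1.13761 →lo
  mid=-2.05827 |R|=1.05827 →lo
  mid=-2.01860 |R|=1.01860 →lo
  mid=-1.99877 |R|=0.99877 →hi
  mid=-2.00869 |R|=1.00869 →lo
  mid=-2.00373 |R|=1.00373 →lo
  ...
  [-2.00001,-1.99986] ⇒ x*=-2.0000
Stable set (-2.0000, 0).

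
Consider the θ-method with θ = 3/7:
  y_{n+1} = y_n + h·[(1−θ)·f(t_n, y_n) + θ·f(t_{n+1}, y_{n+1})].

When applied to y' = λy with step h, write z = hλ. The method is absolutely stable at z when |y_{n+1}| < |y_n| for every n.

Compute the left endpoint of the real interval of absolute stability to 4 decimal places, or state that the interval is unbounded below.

left endpoint -14.0000.

On y'=λy, z=hλ:
  y_{n+1} = y_n + z·[4/7·y_n + 3/7·y_{n+1}] ⇒ (1 − 3/7z)y_{n+1} = (1 + 4/7z)y_n
  Hence R(z) = (1 + 4/7z)/(1 − 3/7z).

Boundary: |R(x)|=1, x<0.
x=-1.72: |R|=0.0099
R=−1: 1+4/7x = −1+3/7x ⇒ -1/7x=2 ⇒ x=2/(-1/7)=-14.0000
Confirm numerically:
  x=-10.045: |R|=0.89350 <1
  x=-8.300: |R|=0.82132 <1
  x=-6.706: |R|=0.73103 <1
  x=-5.863: |R|=0.66908 <1
  x=-14.404: |R|=1.00805 >1
  x=-14.390: |R|=1.00777 >1
  x=-14.115: |R|=1.00233 >1
So |R|<1 on (-14.0000, 0).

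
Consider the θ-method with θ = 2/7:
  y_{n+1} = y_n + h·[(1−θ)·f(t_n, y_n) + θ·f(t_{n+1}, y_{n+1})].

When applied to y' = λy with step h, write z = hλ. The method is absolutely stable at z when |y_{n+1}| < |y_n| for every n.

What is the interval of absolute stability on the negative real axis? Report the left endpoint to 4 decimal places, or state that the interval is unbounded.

(-4.6667, 0).

On y'=λy, z=hλ:
  y_{n+1} = y_n + z·[5/7·y_n + 2/7·y_{n+1}] ⇒ (1 − 2/7z)y_{n+1} = (1 + 5/7z)y_n
  Hence R(z) = (1 + 5/7z)/(1 − 2/7z).

Find x<0 with |R(x)|<1.
x=-1.3: |R|=0.0521
R=−1: 1+5/7x = −1+2/7x ⇒ -3/7x=2 ⇒ x=2/(-3/7)=-4.6667
Confirm numerically:
  x=-4.262: |R|=0.92180 <1
  x=-4.186: |R|=0.90619 <1
  x=-2.381: |R|=0.41702 <1
  x=-2.103: |R|=0.31367 <1
  x=-5.254: |R|=1.10064 >1
  x=-4.858: |R|=1.03434 >1
Interval (-4.6667, 0).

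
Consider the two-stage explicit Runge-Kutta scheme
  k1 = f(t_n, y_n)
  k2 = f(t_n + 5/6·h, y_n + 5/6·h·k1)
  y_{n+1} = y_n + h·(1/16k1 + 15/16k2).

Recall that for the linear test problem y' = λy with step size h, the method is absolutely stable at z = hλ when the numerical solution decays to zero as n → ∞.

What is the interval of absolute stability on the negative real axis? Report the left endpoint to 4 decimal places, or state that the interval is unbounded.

z∈(-1.2800,0).

On y'=λy, z=hλ:
  k1=λy_n ⇒ h·k1=z·y_n;  k2=λ(1+5/6z)y_n ⇒ h·k2=z(1+5/6z)y_n
  y_{n+1}/y_n = 1 + 1/16z + 15/16z(1+5/6z) = 1 + z + 25/32z²
  so R(z) = 1 + z + 25/32z².

Find x<0 with |R(x)|<1.
x=-0.62: |R|=0.6803
R=1: x+25/32x²=0 ⇒ x=−32/25=-1.2800; min R=1−1/(4·25/32)=0.6800>−1
Confirm numerically:
  x=-1.178: |R|=0.90613 <1
  x=-1.126: |R|=0.86453 <1
  x=-0.874: |R|=0.72278 <1
  x=-0.723: |R|=0.68538 <1
  x=-1.376: |R|=1.10320 >1
  x=-1.318: |R|=1.03913 >1
Stable set (-1.2800, 0).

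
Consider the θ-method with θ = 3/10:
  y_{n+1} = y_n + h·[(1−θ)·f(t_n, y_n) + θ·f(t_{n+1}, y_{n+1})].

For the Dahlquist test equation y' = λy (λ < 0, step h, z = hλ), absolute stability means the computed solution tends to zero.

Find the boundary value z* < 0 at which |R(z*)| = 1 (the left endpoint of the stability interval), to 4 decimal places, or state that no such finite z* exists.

z* = -5.0000.

Set f=λy, z=hλ:
  y_{n+1} = y_n + z·[7/10·y_n + 3/10·y_{n+1}] ⇒ (1 − 3/10z)y_{n+1} = (1 + 7/10z)y_n
  ⇒ R(z) = (1 + 7/10z)/(1 − 3/10z).

Boundary: |R(x)|=1, x<0.
x=-0.44: |R|=0.6113
R=−1: 1+7/10x = −1+3/10x ⇒ -2/5x=2 ⇒ x=2/(-2/5)=-5.0000
Confirm numerically:
  x=-4.657: |R|=0.94276 <1
  x=-4.150: |R|=0.84855 <1
  x=-3.749: |R|=0.76448 <1
  x=-2.201: |R|=0.32566 <1
  x=-5.505: |R|=1.07618 >1
  x=-5.176: |R|=1.02758 >1
So |R|<1 on (-5.0000, 0).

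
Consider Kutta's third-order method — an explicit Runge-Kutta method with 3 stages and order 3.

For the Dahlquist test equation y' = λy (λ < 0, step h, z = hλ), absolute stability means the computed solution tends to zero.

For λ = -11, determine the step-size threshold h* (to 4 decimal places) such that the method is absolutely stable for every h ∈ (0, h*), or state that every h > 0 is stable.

(-2.5127,0); λ=-11 ⇒ h* = 0.2284.

Test eqn y'=λy, z=hλ:
  order 3, 3-stage ⇒ R(z)=1+z+z^2/2+z^3/6
  (e.g. R(-0.77)=0.45036, |R|=0.45036)

Boundary: |R(x)|=1, x<0.
x=-0.77: |R|=0.4504
|R(-2.21)|=0.5669 |R(-1.21)|=0.2268 |R(-0.77)|=0.4504
Bisect:
  x_lo=-2.9652 |R|=1.9143  x_hi=-0.2213 |R|=0.8014
  mid=-1.59326 |R|=0.00190 →hi
  mid=-2.27926 |R|=0.65521 →hi
  mid=-2.62225 |R|=1.18934 →lo
  mid=-2.45075 |R|=0.90094 →hi
  mid=-2.53650 |R|=1.03949 →lo
  mid=-2.49363 |R|=0.96884 →hi
  mid=-2.51507 |R|=1.00382 →lo
  mid=-2.50435 |R|=0.98625 →hi
  ...
  [-2.51289,-2.51272] ⇒ x*=-2.5127
So |R|<1 on (-2.5127, 0).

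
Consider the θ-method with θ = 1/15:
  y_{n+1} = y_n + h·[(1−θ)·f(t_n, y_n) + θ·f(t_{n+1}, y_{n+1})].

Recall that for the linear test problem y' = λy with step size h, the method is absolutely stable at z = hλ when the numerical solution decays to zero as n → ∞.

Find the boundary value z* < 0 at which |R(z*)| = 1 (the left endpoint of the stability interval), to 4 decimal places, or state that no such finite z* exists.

On y'=λy, z=hλ:
  y_{n+1} = y_n + z·[14/15·y_n + 1/15·y_{n+1}] ⇒ (1 − 1/15z)y_{n+1} = (1 + 14/15z)y_n
  so R(z) = (1 + 14/15z)/(1 − 1/15z).

Boundary: |R(x)|=1, x<0.
x=-1.02: |R|=0.0449
R=−1: 1+14/15x = −1+1/15x ⇒ -13/15x=2 ⇒ x=2/(-13/15)=-2.3077
Confirm numerically:
  x=-1.727: |R|=0.54869 <1
  x=-1.705: |R|=0.53098 <1
  x=-1.170: |R|=0.08534 <1
  x=-2.845: |R|=1.39143 >1
  x=-2.638: |R|=1.24345 >1
So |R|<1 on (-2.3077, 0).

z* = -2.3077.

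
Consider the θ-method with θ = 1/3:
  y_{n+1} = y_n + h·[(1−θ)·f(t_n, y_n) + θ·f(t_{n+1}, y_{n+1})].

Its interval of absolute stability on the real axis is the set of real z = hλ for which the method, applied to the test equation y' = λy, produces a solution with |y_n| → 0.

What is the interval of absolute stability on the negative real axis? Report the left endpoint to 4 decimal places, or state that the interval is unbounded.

With y'=λy (z=hλ):
  y_{n+1} = y_n + z·[2/3·y_n + 1/3·y_{n+1}] ⇒ (1 − 1/3z)y_{n+1} = (1 + 2/3z)y_n
  so R(z) = (1 + 2/3z)/(1 − 1/3z).

Solve |R(x)|<1 on ℝ⁻.
x=-1.17: |R|=0.1583
R=−1: 1+2/3x = −1+1/3x ⇒ -1/3x=2 ⇒ x=2/(-1/3)=-6.0000
Confirm numerically:
  x=-5.853: |R|=0.98340 <1
  x=-5.566: |R|=0.94933 <1
  x=-3.163: |R|=0.53967 <1
  x=-6.070: |R|=1.00772 >1
  x=-6.047: |R|=1.00520 >1
So |R|<1 on (-6.0000, 0).

(-6.0000, 0).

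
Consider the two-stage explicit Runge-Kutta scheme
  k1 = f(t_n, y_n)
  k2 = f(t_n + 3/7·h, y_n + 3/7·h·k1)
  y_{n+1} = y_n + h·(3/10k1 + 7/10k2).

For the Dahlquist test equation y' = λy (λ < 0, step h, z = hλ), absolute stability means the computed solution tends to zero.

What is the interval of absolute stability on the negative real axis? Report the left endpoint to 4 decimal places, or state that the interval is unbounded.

z∈(-3.3333,0).

With y'=λy (z=hλ):
  k1=λy_n ⇒ h·k1=z·y_n;  k2=λ(1+3/7z)y_n ⇒ h·k2=z(1+3/7z)y_n
  y_{n+1}/y_n = 1 + 3/10z + 7/10z(1+3/7z) = 1 + z + 3/10z²
  R(z) = 1 + z + 3/10z².

Solve |R(x)|<1 on ℝ⁻.
x=-1.54: |R|=0.1715
R=1: x+3/10x²=0 ⇒ x=−10/3=-3.3333; min R=1−1/(4·3/10)=0.1667>−1
Confirm numerically:
  x=-3.249: |R|=0.91780 <1
  x=-1.981: |R|=0.19631 <1
  x=-1.367: |R|=0.19361 <1
  x=-3.814: |R|=1.54998 >1
  x=-3.698: |R|=1.40456 >1
  x=-3.409: |R|=1.07738 >1
Interval (-3.3333, 0).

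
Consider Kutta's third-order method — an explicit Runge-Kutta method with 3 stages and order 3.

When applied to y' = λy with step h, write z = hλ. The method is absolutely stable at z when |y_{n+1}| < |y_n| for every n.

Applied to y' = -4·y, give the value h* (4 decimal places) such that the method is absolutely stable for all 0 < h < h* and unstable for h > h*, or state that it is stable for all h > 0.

(-2.5127,0); λ=-4 ⇒ h* = 0.6282.

Test eqn y'=λy, z=hλ:
  order 3, 3-stage ⇒ R(z)=1+z+z^2/2+z^3/6
  (e.g. R(-0.81)=0.42948, |R|=0.42948)

Boundary: |R(x)|=1, x<0.
x=-0.81: |R|=0.4295
|R(-2.13)|=0.4721 |R(-1.17)|=0.2475 |R(-0.51)|=0.5979
Bisect:
  x_lo=-3.3335 |R|=2.9511  x_hi=-0.3552 |R|=0.7004
  mid=-1.84433 |R|=0.18915 →hi
  mid=-2.58891 |R|=1.12970 →lo
  mid=-2.21662 |R|=0.57511 →hi
  mid=-2.40277 |R|=0.82810 →hi
  mid=-2.49584 |R|=0.97242 →hi
  mid=-2.54238 |R|=1.04939 →lo
  mid=-2.51911 |R|=1.01050 →lo
  mid=-2.50748 |R|=0.99136 →hi
  ...
  [-2.51275,-2.51257] ⇒ x*=-2.5127
Stable set (-2.5127, 0).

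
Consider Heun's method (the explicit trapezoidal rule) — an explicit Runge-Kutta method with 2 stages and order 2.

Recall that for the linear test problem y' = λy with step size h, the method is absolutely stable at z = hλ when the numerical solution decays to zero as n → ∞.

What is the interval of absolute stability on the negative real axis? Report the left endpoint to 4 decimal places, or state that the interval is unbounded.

z∈(-2.0000,0).

On y'=λy, z=hλ:
  order 2, 2-stage ⇒ R(z)=1+z+z^2/2
  (e.g. R(-1.38)=0.57220, |R|=0.57220)

Find x<0 with |R(x)|<1.
x=-1.38: |R|=0.5722
|R(-2.38)|=1.4522 |R(-0.99)|=0.5000 |R(-0.82)|=0.5162
Bisect:
  x_lo=-2.7523 |R|=2.0353  x_hi=-0.1390 |R|=0.8706
  mid=-1.44567 |R|=0.59931 →hi
  mid=-2.09899 |R|=1.10389 →lo
  mid=-1.77233 |R|=0.79825 →hi
  mid=-1.93566 |R|=0.93773 →hi
  mid=-2.01732 |R|=1.01747 →lo
  mid=-1.97649 |R|=0.97677 →hi
  mid=-1.99691 |R|=0.99691 →hi
  mid=-2.00712 |R|=1.00714 →lo
  ...
  [-2.00010,-1.99994] ⇒ x*=-2.0000
Stable set (-2.0000, 0).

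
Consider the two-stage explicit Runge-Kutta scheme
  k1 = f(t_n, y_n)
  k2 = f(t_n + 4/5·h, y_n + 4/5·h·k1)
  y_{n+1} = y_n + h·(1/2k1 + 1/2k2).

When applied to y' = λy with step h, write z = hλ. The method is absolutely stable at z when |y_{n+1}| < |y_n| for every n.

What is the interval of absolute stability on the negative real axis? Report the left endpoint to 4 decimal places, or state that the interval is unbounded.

z∈(-2.5000,0).

Test eqn y'=λy, z=hλ:
  k1=λy_n ⇒ h·k1=z·y_n;  k2=λ(1+4/5z)y_n ⇒ h·k2=z(1+4/5z)y_n
  y_{n+1}/y_n = 1 + 1/2z + 1/2z(1+4/5z) = 1 + z + 2/5z²
  ⇒ R(z) = 1 + z + 2/5z².

Boundary: |R(x)|=1, x<0.
x=-1.31: |R|=0.3764
R=1: x+2/5x²=0 ⇒ x=−5/2=-2.5000; min R=1−1/(4·2/5)=0.3750>−1
Confirm numerically:
  x=-2.280: |R|=0.79936 <1
  x=-1.446: |R|=0.39037 <1
  x=-1.132: |R|=0.38057 <1
  x=-2.946: |R|=1.52557 >1
  x=-2.596: |R|=1.09969 >1
So |R|<1 on (-2.5000, 0).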